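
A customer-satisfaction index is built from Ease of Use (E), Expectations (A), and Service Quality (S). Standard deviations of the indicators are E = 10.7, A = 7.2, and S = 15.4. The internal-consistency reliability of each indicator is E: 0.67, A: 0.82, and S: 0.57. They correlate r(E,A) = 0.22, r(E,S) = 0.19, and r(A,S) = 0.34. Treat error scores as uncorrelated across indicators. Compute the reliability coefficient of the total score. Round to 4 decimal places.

0.7409

Var(E+A+S) = 10.7² + 7.2² + 15.4² + 2·[10.7·7.2·0.22 + 10.7·15.4·0.19 + 7.2·15.4·0.34] = 403.49 + 171.912 = 575.402.
Because errors are independent across components, Cov(Tᵢ,Tⱼ) = Cov(Xᵢ,Xⱼ); the off-diagonal part of the true-score variance is the same as above.
True-score variance = [10.7²·0.67 + 7.2²·0.82 + 15.4²·0.57] + 171.912 = 254.398 + 171.912 = 426.311.
Reliability = 426.311 / 575.402 = 0.7409.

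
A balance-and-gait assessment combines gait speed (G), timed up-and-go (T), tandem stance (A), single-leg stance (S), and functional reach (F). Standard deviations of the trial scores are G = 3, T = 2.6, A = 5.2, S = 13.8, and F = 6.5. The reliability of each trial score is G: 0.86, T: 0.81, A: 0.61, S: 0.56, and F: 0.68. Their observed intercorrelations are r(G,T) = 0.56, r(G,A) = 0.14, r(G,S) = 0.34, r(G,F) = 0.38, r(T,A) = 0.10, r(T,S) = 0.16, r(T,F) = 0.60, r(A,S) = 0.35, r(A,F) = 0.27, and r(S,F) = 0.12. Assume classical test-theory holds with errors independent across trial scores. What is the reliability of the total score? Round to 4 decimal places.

0.7579

Var(G+T+A+S+F) = 3² + 2.6² + 5.2² + 13.8² + 6.5² + 2·[3·2.6·0.56 + 3·5.2·0.14 + 3·13.8·0.34 + 3·6.5·0.38 + 2.6·5.2·0.10 + 2.6·13.8·0.16 + 2.6·6.5·0.60 + 5.2·13.8·0.35 + 5.2·6.5·0.27 + 13.8·6.5·0.12] = 275.49 + 180.554 = 456.044.
Because errors are independent across components, Cov(Tᵢ,Tⱼ) = Cov(Xᵢ,Xⱼ); the off-diagonal part of the true-score variance is the same as above.
True-score variance = [3²·0.86 + 2.6²·0.81 + 5.2²·0.61 + 13.8²·0.56 + 6.5²·0.68] + 180.554 = 165.086 + 180.554 = 345.64.
Reliability = 345.64 / 456.044 = 0.7579.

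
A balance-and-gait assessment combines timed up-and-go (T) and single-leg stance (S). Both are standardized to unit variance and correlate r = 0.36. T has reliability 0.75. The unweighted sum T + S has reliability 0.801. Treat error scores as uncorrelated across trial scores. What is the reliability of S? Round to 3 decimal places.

Var(T+S) = 2 + 2·0.36 = 2.720.
True-score variance = ρ_T + ρ_S + 2·0.36, so 0.801 = (0.75 + ρ_S + 0.72) / 2.720.
ρ_S = 0.801·2.720 − 0.75 − 0.72 = 0.709.

0.709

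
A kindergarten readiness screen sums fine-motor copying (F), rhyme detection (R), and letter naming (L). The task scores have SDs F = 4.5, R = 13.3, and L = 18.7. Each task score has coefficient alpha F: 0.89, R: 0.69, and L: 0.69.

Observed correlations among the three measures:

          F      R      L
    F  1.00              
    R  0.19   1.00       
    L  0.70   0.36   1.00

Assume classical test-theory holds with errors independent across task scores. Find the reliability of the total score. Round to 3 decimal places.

Var(F+R+L) = 4.5² + 13.3² + 18.7² + 2·[4.5·13.3·0.19 + 4.5·18.7·0.70 + 13.3·18.7·0.36] = 546.83 + 319.624 = 866.454.
Under uncorrelated errors the observed covariances equal the true-score covariances, so only the own-variance terms attenuate.
True-score variance = [4.5²·0.89 + 13.3²·0.69 + 18.7²·0.69] + 319.624 = 381.363 + 319.624 = 700.987.
Reliability = 700.987 / 866.454 = 0.809.

0.809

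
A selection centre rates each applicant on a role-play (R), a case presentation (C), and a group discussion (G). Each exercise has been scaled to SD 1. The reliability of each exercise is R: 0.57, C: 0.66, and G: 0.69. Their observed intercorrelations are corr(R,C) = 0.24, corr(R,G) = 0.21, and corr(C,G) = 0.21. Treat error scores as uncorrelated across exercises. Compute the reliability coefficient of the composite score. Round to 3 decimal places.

0.750

Var(R+C+G) = 3 + 2·[0.24 + 0.21 + 0.21] = 3 + 1.32 = 4.32.
Under uncorrelated errors the observed covariances equal the true-score covariances, so only the own-variance terms attenuate.
True-score variance = [0.57 + 0.66 + 0.69] + 1.32 = 1.92 + 1.32 = 3.24.
Reliability = 3.24 / 4.32 = 0.750.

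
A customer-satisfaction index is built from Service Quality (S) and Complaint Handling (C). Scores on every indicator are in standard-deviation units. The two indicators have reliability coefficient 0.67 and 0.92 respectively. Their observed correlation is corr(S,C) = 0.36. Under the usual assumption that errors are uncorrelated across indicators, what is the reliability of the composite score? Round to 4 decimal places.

Var(S+C) = 2 + 2·[0.36] = 2 + 0.72 = 2.72.
With uncorrelated errors the cross-covariances are all true-score covariance, so they carry over unchanged; only the diagonal terms shrink to ρᵢσᵢ².
True-score variance = [0.67 + 0.92] + 0.72 = 1.59 + 0.72 = 2.31.
Reliability = 2.31 / 2.72 = 0.8493.

0.8493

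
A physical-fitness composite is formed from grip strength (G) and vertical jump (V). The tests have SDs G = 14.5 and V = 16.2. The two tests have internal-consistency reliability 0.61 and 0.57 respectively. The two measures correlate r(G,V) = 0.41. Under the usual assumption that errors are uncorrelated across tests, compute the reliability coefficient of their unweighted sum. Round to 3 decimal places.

Var(G+V) = 14.5² + 16.2² + 2·[14.5·16.2·0.41] = 472.69 + 192.618 = 665.308.
Because errors are independent across components, Cov(Tᵢ,Tⱼ) = Cov(Xᵢ,Xⱼ); the off-diagonal part of the true-score variance is the same as above.
True-score variance = [14.5²·0.61 + 16.2²·0.57] + 192.618 = 277.843 + 192.618 = 470.461.
Reliability = 470.461 / 665.308 = 0.707.

0.707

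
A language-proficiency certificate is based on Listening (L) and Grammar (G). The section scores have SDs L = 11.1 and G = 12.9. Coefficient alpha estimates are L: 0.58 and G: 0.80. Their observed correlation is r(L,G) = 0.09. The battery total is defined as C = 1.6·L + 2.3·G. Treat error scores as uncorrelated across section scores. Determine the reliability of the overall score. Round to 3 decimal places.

Var(C) = 1.6²·11.1² + 2.3²·12.9² + 2·[3.68·11.1·12.9·0.09] = 1195.73 + 94.8491 = 1290.58.
With uncorrelated errors the cross-covariances are all true-score covariance, so they carry over unchanged; only the diagonal terms shrink to ρᵢσᵢ².
True-score variance = [1.6²·11.1²·0.58 + 2.3²·12.9²·0.80] + 94.8491 = 887.189 + 94.8491 = 982.038.
Reliability = 982.038 / 1290.58 = 0.761.

0.761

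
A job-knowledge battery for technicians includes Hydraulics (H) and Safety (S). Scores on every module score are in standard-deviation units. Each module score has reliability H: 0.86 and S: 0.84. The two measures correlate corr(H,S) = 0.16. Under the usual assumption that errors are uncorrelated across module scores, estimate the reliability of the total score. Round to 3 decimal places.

Var(H+S) = 2 + 2·[0.16] = 2 + 0.32 = 2.32.
Under uncorrelated errors the observed covariances equal the true-score covariances, so only the own-variance terms attenuate.
True-score variance = [0.86 + 0.84] + 0.32 = 1.7 + 0.32 = 2.02.
Reliability = 2.02 / 2.32 = 0.871.

0.871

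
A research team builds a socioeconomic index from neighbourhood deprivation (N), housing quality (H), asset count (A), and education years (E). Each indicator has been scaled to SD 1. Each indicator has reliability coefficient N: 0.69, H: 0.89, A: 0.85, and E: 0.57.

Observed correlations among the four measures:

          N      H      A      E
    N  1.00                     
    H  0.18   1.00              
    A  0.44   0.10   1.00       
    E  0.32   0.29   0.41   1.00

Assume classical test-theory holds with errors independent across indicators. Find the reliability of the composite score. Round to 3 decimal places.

Var(N+H+A+E) = 4 + 2·[0.18 + 0.44 + 0.32 + 0.10 + 0.29 + 0.41] = 4 + 3.48 = 7.48.
With uncorrelated errors the cross-covariances are all true-score covariance, so they carry over unchanged; only the diagonal terms shrink to ρᵢσᵢ².
True-score variance = [0.69 + 0.89 + 0.85 + 0.57] + 3.48 = 3 + 3.48 = 6.48.
Reliability = 6.48 / 7.48 = 0.866.

0.866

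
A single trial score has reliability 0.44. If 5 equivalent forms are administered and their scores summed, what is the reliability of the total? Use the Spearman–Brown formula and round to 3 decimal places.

ρ_k = kρ / (1 + (k−1)ρ) = 5·0.44 / (1 + 4·0.44) = 2.200 / 2.760 = 0.797.

0.797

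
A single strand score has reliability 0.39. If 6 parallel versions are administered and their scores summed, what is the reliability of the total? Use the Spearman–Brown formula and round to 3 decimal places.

ρ_k = kρ / (1 + (k−1)ρ) = 6·0.39 / (1 + 5·0.39) = 2.340 / 2.950 = 0.793.

0.793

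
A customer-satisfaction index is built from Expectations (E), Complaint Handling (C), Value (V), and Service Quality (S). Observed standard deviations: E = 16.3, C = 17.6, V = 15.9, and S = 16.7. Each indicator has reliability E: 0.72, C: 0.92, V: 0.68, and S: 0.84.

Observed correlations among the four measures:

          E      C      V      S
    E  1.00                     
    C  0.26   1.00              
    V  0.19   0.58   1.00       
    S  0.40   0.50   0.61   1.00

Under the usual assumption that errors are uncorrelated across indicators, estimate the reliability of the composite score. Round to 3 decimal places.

Var(E+C+V+S) = 16.3² + 17.6² + 15.9² + 16.7² + 2·[16.3·17.6·0.26 + 16.3·15.9·0.19 + 16.3·16.7·0.40 + 17.6·15.9·0.58 + 17.6·16.7·0.50 + 15.9·16.7·0.61] = 1107.15 + 1407.91 = 2515.06.
Because errors are independent across components, Cov(Tᵢ,Tⱼ) = Cov(Xᵢ,Xⱼ); the off-diagonal part of the true-score variance is the same as above.
True-score variance = [16.3²·0.72 + 17.6²·0.92 + 15.9²·0.68 + 16.7²·0.84] + 1407.91 = 882.454 + 1407.91 = 2290.37.
Reliability = 2290.37 / 2515.06 = 0.911.

0.911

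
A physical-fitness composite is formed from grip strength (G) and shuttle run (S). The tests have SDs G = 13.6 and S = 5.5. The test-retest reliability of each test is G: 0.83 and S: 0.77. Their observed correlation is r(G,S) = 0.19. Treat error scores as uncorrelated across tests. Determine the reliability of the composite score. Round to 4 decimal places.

0.8424

Var(G+S) = 13.6² + 5.5² + 2·[13.6·5.5·0.19] = 215.21 + 28.424 = 243.634.
Under uncorrelated errors the observed covariances equal the true-score covariances, so only the own-variance terms attenuate.
True-score variance = [13.6²·0.83 + 5.5²·0.77] + 28.424 = 176.809 + 28.424 = 205.233.
Reliability = 205.233 / 243.634 = 0.8424.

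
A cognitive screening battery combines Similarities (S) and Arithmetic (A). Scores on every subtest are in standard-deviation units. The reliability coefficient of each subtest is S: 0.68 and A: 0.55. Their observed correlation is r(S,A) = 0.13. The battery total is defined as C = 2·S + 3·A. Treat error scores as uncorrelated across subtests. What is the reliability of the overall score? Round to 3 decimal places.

Var(C) = 2² + 3² + 2·[6·0.13] = 13 + 1.56 = 14.56.
With uncorrelated errors the cross-covariances are all true-score covariance, so they carry over unchanged; only the diagonal terms shrink to ρᵢσᵢ².
True-score variance = [2²·0.68 + 3²·0.55] + 1.56 = 7.67 + 1.56 = 9.23.
Reliability = 9.23 / 14.56 = 0.634.

0.634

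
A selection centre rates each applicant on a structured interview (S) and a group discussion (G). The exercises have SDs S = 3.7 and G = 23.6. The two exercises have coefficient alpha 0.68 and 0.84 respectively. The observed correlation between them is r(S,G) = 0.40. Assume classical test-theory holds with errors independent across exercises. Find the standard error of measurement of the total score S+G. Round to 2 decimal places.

Var(total) = 570.65 + 69.856 = 640.506.
True-score variance = 477.156 + 69.856 = 547.012, so reliability = 0.8540.
Error variance = 640.506 − 547.012 = 93.4944; SEM = √93.4944 = 9.67.

9.67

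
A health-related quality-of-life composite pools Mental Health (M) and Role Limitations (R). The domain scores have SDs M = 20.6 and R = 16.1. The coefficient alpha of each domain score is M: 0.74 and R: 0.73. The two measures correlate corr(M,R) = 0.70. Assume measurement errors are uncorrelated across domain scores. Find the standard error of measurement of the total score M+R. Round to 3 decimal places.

13.428

Var(total) = 683.57 + 464.324 = 1147.89.
True-score variance = 503.25 + 464.324 = 967.574, so reliability = 0.8429.
Error variance = 1147.89 − 967.574 = 180.32; SEM = √180.32 = 13.428.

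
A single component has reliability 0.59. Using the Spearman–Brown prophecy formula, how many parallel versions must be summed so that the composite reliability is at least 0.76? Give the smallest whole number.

k ≥ ρ*(1−ρ₁)/(ρ₁(1−ρ*)) = 0.76·0.41 / (0.59·0.24) = 2.201.
Smallest integer k = 3.

3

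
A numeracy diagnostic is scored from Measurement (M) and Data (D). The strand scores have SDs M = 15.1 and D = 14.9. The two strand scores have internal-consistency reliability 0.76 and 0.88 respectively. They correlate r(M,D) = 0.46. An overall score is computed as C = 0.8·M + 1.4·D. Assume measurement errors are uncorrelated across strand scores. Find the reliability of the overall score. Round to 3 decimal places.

0.893

Var(C) = 0.8²·15.1² + 1.4²·14.9² + 2·[1.12·15.1·14.9·0.46] = 581.066 + 231.83 = 812.896.
Because errors are independent across components, Cov(Tᵢ,Tⱼ) = Cov(Xᵢ,Xⱼ); the off-diagonal part of the true-score variance is the same as above.
True-score variance = [0.8²·15.1²·0.76 + 1.4²·14.9²·0.88] + 231.83 = 493.827 + 231.83 = 725.657.
Reliability = 725.657 / 812.896 = 0.893.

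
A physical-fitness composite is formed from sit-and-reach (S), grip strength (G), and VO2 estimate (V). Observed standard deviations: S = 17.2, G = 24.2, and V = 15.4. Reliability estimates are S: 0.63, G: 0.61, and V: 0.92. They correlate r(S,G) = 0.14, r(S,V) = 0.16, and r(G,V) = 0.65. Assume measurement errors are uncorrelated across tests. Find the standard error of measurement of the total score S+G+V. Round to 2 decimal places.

Var(total) = 1118.64 + 685.793 = 1804.43.
True-score variance = 761.807 + 685.793 = 1447.6, so reliability = 0.8022.
Error variance = 1804.43 − 1447.6 = 356.833; SEM = √356.833 = 18.89.

18.89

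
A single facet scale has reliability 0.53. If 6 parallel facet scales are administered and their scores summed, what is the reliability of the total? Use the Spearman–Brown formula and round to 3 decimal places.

ρ_k = kρ / (1 + (k−1)ρ) = 6·0.53 / (1 + 5·0.53) = 3.180 / 3.650 = 0.871.

0.871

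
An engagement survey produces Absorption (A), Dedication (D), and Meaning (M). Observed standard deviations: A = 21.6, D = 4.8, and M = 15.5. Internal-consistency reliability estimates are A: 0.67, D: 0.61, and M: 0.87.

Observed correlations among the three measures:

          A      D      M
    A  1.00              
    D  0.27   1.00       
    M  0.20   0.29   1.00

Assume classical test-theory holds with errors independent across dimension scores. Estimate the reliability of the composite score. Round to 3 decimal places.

Var(A+D+M) = 21.6² + 4.8² + 15.5² + 2·[21.6·4.8·0.27 + 21.6·15.5·0.20 + 4.8·15.5·0.29] = 729.85 + 233.059 = 962.909.
With uncorrelated errors the cross-covariances are all true-score covariance, so they carry over unchanged; only the diagonal terms shrink to ρᵢσᵢ².
True-score variance = [21.6²·0.67 + 4.8²·0.61 + 15.5²·0.87] + 233.059 = 535.667 + 233.059 = 768.726.
Reliability = 768.726 / 962.909 = 0.798.

0.798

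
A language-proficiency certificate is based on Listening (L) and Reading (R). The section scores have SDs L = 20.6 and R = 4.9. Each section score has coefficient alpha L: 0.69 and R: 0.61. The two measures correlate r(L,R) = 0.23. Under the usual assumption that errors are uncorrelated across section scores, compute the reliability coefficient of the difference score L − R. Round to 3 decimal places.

0.649

Var(L−R) = 20.6² + 4.9² − 2·20.6·4.9·0.23 = 448.37 − 46.4324 = 401.938.
Because errors are independent across components, Cov(Tᵢ,Tⱼ) = Cov(Xᵢ,Xⱼ); the off-diagonal part of the true-score variance is the same as above.
True-score variance = [20.6²·0.69 + 4.9²·0.61] − 46.4324 = 307.454 − 46.4324 = 261.022.
Reliability = 261.022 / 401.938 = 0.649.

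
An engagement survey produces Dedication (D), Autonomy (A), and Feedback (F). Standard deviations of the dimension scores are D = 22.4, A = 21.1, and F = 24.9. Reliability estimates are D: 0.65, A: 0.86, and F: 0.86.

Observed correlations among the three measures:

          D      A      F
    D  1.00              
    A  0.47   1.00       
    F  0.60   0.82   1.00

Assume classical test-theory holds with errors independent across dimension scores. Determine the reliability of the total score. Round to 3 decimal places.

0.908

Var(D+A+F) = 22.4² + 21.1² + 24.9² + 2·[22.4·21.1·0.47 + 22.4·24.9·0.60 + 21.1·24.9·0.82] = 1566.98 + 1975.23 = 3542.21.
With uncorrelated errors the cross-covariances are all true-score covariance, so they carry over unchanged; only the diagonal terms shrink to ρᵢσᵢ².
True-score variance = [22.4²·0.65 + 21.1²·0.86 + 24.9²·0.86] + 1975.23 = 1242.23 + 1975.23 = 3217.47.
Reliability = 3217.47 / 3542.21 = 0.908.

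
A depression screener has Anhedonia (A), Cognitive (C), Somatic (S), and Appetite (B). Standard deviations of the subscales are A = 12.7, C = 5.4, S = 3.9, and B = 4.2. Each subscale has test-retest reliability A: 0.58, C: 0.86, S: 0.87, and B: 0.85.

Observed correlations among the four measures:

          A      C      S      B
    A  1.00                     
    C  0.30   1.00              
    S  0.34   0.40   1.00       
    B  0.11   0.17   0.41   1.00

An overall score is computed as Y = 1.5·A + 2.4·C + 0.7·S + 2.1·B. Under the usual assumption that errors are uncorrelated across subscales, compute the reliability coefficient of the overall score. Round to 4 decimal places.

0.7958

Var(Y) = 1.5²·12.7² + 2.4²·5.4² + 0.7²·3.9² + 2.1²·4.2² + 2·[3.6·12.7·5.4·0.30 + 1.05·12.7·3.9·0.34 + 3.15·12.7·4.2·0.11 + 1.68·5.4·3.9·0.40 + 5.04·5.4·4.2·0.17 + 1.47·3.9·4.2·0.41] = 616.109 + 307.375 = 923.485.
Because errors are independent across components, Cov(Tᵢ,Tⱼ) = Cov(Xᵢ,Xⱼ); the off-diagonal part of the true-score variance is the same as above.
True-score variance = [1.5²·12.7²·0.58 + 2.4²·5.4²·0.86 + 0.7²·3.9²·0.87 + 2.1²·4.2²·0.85] + 307.375 = 427.538 + 307.375 = 734.913.
Reliability = 734.913 / 923.485 = 0.7958.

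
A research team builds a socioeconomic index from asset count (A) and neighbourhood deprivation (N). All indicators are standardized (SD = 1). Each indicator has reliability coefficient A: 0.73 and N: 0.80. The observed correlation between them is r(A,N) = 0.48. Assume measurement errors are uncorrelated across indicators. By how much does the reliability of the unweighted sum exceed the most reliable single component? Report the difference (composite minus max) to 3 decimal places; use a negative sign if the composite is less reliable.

0.041

Var(sum) = 2 + 0.96 = 2.96; true-score variance = 1.53 + 0.96 = 2.49; composite reliability = 0.8412.
Max component reliability = 0.8000.
Difference = 0.8412 − 0.8000 = 0.041.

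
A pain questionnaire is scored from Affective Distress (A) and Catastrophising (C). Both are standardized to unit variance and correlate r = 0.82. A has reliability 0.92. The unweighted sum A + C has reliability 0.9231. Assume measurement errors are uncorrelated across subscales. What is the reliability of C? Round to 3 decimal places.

0.800

Var(A+C) = 2 + 2·0.82 = 3.640.
True-score variance = ρ_A + ρ_C + 2·0.82, so 0.9231 = (0.92 + ρ_C + 1.64) / 3.640.
ρ_C = 0.9231·3.640 − 0.92 − 1.64 = 0.800.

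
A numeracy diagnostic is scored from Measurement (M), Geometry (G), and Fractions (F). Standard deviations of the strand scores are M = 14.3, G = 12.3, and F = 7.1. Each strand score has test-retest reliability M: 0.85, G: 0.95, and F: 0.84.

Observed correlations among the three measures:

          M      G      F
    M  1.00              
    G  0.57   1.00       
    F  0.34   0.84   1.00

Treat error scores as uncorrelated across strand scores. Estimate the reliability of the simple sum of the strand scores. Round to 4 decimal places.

0.9437

Var(M+G+F) = 14.3² + 12.3² + 7.1² + 2·[14.3·12.3·0.57 + 14.3·7.1·0.34 + 12.3·7.1·0.84] = 406.19 + 416.269 = 822.459.
With uncorrelated errors the cross-covariances are all true-score covariance, so they carry over unchanged; only the diagonal terms shrink to ρᵢσᵢ².
True-score variance = [14.3²·0.85 + 12.3²·0.95 + 7.1²·0.84] + 416.269 = 359.886 + 416.269 = 776.156.
Reliability = 776.156 / 822.459 = 0.9437.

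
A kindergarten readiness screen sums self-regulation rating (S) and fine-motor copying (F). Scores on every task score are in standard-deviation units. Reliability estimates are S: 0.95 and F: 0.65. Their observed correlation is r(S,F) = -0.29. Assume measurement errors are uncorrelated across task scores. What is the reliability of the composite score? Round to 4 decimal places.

Var(S+F) = 2 + 2·[(-0.29)] = 2 − 0.58 = 1.42.
Because errors are independent across components, Cov(Tᵢ,Tⱼ) = Cov(Xᵢ,Xⱼ); the off-diagonal part of the true-score variance is the same as above.
True-score variance = [0.95 + 0.65] − 0.58 = 1.6 − 0.58 = 1.02.
Reliability = 1.02 / 1.42 = 0.7183.

0.7183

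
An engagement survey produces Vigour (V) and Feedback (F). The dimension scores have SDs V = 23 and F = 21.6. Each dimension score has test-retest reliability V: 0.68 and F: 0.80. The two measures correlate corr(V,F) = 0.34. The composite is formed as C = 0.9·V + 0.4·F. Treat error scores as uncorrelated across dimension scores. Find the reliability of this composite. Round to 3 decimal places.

0.757

Var(C) = 0.9²·23² + 0.4²·21.6² + 2·[0.36·23·21.6·0.34] = 503.14 + 121.617 = 624.756.
With uncorrelated errors the cross-covariances are all true-score covariance, so they carry over unchanged; only the diagonal terms shrink to ρᵢσᵢ².
True-score variance = [0.9²·23²·0.68 + 0.4²·21.6²·0.80] + 121.617 = 351.093 + 121.617 = 472.71.
Reliability = 472.71 / 624.756 = 0.757.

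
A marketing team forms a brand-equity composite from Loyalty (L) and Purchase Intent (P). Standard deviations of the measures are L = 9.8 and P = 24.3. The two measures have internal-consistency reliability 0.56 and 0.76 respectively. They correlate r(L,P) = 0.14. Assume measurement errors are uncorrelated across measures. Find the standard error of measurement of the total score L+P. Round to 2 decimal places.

Var(total) = 686.53 + 66.6792 = 753.209.
True-score variance = 502.555 + 66.6792 = 569.234, so reliability = 0.7557.
Error variance = 753.209 − 569.234 = 183.975; SEM = √183.975 = 13.56.

13.56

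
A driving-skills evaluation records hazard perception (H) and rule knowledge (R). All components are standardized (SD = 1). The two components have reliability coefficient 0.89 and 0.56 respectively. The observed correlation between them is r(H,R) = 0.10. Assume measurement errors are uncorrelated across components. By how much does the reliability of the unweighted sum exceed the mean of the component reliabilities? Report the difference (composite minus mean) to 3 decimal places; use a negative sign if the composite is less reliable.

0.025

Var(sum) = 2 + 0.2 = 2.2; true-score variance = 1.45 + 0.2 = 1.65; composite reliability = 0.7500.
Mean component reliability = 0.7250.
Difference = 0.7500 − 0.7250 = 0.025.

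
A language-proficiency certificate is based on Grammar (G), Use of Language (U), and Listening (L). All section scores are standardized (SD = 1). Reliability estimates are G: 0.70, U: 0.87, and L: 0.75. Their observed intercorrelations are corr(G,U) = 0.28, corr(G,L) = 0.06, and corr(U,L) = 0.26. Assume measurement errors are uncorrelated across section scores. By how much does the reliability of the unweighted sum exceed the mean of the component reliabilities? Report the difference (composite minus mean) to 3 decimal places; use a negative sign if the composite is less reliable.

0.065

Var(sum) = 3 + 1.2 = 4.2; true-score variance = 2.32 + 1.2 = 3.52; composite reliability = 0.8381.
Mean component reliability = 0.7733.
Difference = 0.8381 − 0.7733 = 0.065.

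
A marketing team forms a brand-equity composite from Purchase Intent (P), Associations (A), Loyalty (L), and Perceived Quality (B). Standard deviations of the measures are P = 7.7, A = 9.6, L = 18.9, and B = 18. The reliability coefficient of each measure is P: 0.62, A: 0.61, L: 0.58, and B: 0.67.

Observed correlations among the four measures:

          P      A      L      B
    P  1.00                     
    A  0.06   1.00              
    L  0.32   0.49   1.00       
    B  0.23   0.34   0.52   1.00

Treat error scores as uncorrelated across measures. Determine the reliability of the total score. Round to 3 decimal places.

Var(P+A+L+B) = 7.7² + 9.6² + 18.9² + 18² + 2·[7.7·9.6·0.06 + 7.7·18.9·0.32 + 7.7·18·0.23 + 9.6·18.9·0.49 + 9.6·18·0.34 + 18.9·18·0.52] = 832.66 + 814.889 = 1647.55.
Because errors are independent across components, Cov(Tᵢ,Tⱼ) = Cov(Xᵢ,Xⱼ); the off-diagonal part of the true-score variance is the same as above.
True-score variance = [7.7²·0.62 + 9.6²·0.61 + 18.9²·0.58 + 18²·0.67] + 814.889 = 517.239 + 814.889 = 1332.13.
Reliability = 1332.13 / 1647.55 = 0.809.

0.809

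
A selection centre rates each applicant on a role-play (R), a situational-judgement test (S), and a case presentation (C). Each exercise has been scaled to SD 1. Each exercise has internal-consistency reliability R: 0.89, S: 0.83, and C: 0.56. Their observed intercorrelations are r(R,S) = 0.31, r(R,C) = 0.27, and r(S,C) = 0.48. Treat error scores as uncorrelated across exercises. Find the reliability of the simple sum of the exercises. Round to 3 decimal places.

0.859

Var(R+S+C) = 3 + 2·[0.31 + 0.27 + 0.48] = 3 + 2.12 = 5.12.
With uncorrelated errors the cross-covariances are all true-score covariance, so they carry over unchanged; only the diagonal terms shrink to ρᵢσᵢ².
True-score variance = [0.89 + 0.83 + 0.56] + 2.12 = 2.28 + 2.12 = 4.4.
Reliability = 4.4 / 5.12 = 0.859.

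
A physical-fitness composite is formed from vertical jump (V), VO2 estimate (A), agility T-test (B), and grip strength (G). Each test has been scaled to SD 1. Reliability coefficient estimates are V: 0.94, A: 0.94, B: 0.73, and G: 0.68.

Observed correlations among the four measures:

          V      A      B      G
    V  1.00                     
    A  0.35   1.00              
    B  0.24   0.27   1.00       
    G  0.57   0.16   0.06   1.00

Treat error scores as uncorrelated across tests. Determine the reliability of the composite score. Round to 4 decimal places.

Var(V+A+B+G) = 4 + 2·[0.35 + 0.24 + 0.57 + 0.27 + 0.16 + 0.06] = 4 + 3.3 = 7.3.
Because errors are independent across components, Cov(Tᵢ,Tⱼ) = Cov(Xᵢ,Xⱼ); the off-diagonal part of the true-score variance is the same as above.
True-score variance = [0.94 + 0.94 + 0.73 + 0.68] + 3.3 = 3.29 + 3.3 = 6.59.
Reliability = 6.59 / 7.3 = 0.9027.

0.9027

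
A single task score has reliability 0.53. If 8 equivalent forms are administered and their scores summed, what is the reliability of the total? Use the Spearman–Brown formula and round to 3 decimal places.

0.900

ρ_k = kρ / (1 + (k−1)ρ) = 8·0.53 / (1 + 7·0.53) = 4.240 / 4.710 = 0.900.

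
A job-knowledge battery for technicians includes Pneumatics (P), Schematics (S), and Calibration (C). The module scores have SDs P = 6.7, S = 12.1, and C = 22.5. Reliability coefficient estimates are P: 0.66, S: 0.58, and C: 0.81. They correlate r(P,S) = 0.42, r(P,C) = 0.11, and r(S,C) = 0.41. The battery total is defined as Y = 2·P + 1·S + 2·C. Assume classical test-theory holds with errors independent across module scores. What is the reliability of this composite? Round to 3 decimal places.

Var(Y) = 2²·6.7² + 12.1² + 2²·22.5² + 2·[2·6.7·12.1·0.42 + 4·6.7·22.5·0.11 + 2·12.1·22.5·0.41] = 2350.97 + 715.348 = 3066.32.
With uncorrelated errors the cross-covariances are all true-score covariance, so they carry over unchanged; only the diagonal terms shrink to ρᵢσᵢ².
True-score variance = [2²·6.7²·0.66 + 12.1²·0.58 + 2²·22.5²·0.81] + 715.348 = 1843.68 + 715.348 = 2559.03.
Reliability = 2559.03 / 3066.32 = 0.835.

0.835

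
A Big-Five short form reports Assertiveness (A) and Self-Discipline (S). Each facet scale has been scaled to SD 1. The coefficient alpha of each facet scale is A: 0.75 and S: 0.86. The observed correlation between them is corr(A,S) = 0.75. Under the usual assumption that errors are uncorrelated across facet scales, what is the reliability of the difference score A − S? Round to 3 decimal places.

Var(A−S) = 1 + 1 − 2·0.75 = 2 − 1.5 = 0.5.
Because errors are independent across components, Cov(Tᵢ,Tⱼ) = Cov(Xᵢ,Xⱼ); the off-diagonal part of the true-score variance is the same as above.
True-score variance = [0.75 + 0.86] − 1.5 = 1.61 − 1.5 = 0.11.
Reliability = 0.11 / 0.5 = 0.220.

0.220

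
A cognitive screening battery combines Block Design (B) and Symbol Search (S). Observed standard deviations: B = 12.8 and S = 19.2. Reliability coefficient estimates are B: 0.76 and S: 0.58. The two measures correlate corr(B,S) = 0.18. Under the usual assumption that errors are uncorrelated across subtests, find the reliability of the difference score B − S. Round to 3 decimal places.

Var(B−S) = 12.8² + 19.2² − 2·12.8·19.2·0.18 = 532.48 − 88.4736 = 444.006.
With uncorrelated errors the cross-covariances are all true-score covariance, so they carry over unchanged; only the diagonal terms shrink to ρᵢσᵢ².
True-score variance = [12.8²·0.76 + 19.2²·0.58] − 88.4736 = 338.33 − 88.4736 = 249.856.
Reliability = 249.856 / 444.006 = 0.563.

0.563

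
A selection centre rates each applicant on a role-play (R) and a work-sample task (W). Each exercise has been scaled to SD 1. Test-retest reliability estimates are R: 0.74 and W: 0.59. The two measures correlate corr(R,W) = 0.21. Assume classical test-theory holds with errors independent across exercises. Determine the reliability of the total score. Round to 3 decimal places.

0.723

Var(R+W) = 2 + 2·[0.21] = 2 + 0.42 = 2.42.
Under uncorrelated errors the observed covariances equal the true-score covariances, so only the own-variance terms attenuate.
True-score variance = [0.74 + 0.59] + 0.42 = 1.33 + 0.42 = 1.75.
Reliability = 1.75 / 2.42 = 0.723.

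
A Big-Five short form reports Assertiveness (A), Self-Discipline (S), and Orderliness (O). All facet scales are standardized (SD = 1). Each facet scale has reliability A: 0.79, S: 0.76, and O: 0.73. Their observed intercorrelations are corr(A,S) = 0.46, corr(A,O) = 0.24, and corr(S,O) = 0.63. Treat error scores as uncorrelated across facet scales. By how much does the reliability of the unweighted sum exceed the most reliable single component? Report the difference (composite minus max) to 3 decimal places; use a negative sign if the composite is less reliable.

0.083

Var(sum) = 3 + 2.66 = 5.66; true-score variance = 2.28 + 2.66 = 4.94; composite reliability = 0.8728.
Max component reliability = 0.7900.
Difference = 0.8728 − 0.7900 = 0.083.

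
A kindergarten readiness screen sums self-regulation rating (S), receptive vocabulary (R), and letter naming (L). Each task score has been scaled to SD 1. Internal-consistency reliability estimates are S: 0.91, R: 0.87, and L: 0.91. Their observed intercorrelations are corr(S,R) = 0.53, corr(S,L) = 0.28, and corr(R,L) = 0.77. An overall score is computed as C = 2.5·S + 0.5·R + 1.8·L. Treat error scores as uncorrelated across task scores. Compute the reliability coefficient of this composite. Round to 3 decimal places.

Var(C) = 2.5² + 0.5² + 1.8² + 2·[1.25·0.53 + 4.5·0.28 + 0.9·0.77] = 9.74 + 5.231 = 14.971.
With uncorrelated errors the cross-covariances are all true-score covariance, so they carry over unchanged; only the diagonal terms shrink to ρᵢσᵢ².
True-score variance = [2.5²·0.91 + 0.5²·0.87 + 1.8²·0.91] + 5.231 = 8.8534 + 5.231 = 14.0844.
Reliability = 14.0844 / 14.971 = 0.941.

0.941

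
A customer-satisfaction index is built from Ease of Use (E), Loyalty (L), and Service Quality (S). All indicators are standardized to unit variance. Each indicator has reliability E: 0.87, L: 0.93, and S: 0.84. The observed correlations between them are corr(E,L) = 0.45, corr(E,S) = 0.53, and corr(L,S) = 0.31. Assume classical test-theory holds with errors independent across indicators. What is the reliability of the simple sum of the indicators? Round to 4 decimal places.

0.9355

Var(E+L+S) = 3 + 2·[0.45 + 0.53 + 0.31] = 3 + 2.58 = 5.58.
Because errors are independent across components, Cov(Tᵢ,Tⱼ) = Cov(Xᵢ,Xⱼ); the off-diagonal part of the true-score variance is the same as above.
True-score variance = [0.87 + 0.93 + 0.84] + 2.58 = 2.64 + 2.58 = 5.22.
Reliability = 5.22 / 5.58 = 0.9355.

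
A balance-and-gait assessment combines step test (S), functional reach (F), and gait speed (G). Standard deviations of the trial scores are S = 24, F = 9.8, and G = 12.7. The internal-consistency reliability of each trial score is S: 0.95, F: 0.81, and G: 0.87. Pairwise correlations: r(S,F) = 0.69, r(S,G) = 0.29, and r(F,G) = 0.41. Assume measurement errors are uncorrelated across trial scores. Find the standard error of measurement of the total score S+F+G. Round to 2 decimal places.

Var(total) = 833.33 + 603.417 = 1436.75.
True-score variance = 765.315 + 603.417 = 1368.73, so reliability = 0.9527.
Error variance = 1436.75 − 1368.73 = 68.0153; SEM = √68.0153 = 8.25.

8.25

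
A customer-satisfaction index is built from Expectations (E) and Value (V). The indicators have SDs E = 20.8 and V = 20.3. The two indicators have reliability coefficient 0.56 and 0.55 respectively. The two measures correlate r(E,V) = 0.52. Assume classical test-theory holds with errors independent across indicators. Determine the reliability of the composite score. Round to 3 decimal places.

Var(E+V) = 20.8² + 20.3² + 2·[20.8·20.3·0.52] = 844.73 + 439.13 = 1283.86.
Under uncorrelated errors the observed covariances equal the true-score covariances, so only the own-variance terms attenuate.
True-score variance = [20.8²·0.56 + 20.3²·0.55] + 439.13 = 468.928 + 439.13 = 908.058.
Reliability = 908.058 / 1283.86 = 0.707.

0.707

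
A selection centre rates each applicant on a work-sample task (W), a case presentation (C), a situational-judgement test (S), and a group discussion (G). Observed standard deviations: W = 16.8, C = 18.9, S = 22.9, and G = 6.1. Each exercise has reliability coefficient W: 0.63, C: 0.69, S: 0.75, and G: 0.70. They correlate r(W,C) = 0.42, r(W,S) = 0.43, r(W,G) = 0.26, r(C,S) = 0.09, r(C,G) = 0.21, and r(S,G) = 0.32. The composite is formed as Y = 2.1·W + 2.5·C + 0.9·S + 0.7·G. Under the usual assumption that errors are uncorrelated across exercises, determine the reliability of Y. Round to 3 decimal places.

Var(Y) = 2.1²·16.8² + 2.5²·18.9² + 0.9²·22.9² + 0.7²·6.1² + 2·[5.25·16.8·18.9·0.42 + 1.89·16.8·22.9·0.43 + 1.47·16.8·6.1·0.26 + 2.25·18.9·22.9·0.09 + 1.75·18.9·6.1·0.21 + 0.63·22.9·6.1·0.32] = 3920.25 + 2420.27 = 6340.52.
Because errors are independent across components, Cov(Tᵢ,Tⱼ) = Cov(Xᵢ,Xⱼ); the off-diagonal part of the true-score variance is the same as above.
True-score variance = [2.1²·16.8²·0.63 + 2.5²·18.9²·0.69 + 0.9²·22.9²·0.75 + 0.7²·6.1²·0.70] + 2420.27 = 2655.96 + 2420.27 = 5076.23.
Reliability = 5076.23 / 6340.52 = 0.801.

0.801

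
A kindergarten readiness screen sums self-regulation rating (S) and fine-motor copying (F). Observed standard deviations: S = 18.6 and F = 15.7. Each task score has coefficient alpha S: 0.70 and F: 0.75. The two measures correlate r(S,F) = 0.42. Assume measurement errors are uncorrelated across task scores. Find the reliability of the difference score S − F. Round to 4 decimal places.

Var(S−F) = 18.6² + 15.7² − 2·18.6·15.7·0.42 = 592.45 − 245.297 = 347.153.
Under uncorrelated errors the observed covariances equal the true-score covariances, so only the own-variance terms attenuate.
True-score variance = [18.6²·0.70 + 15.7²·0.75] − 245.297 = 427.039 − 245.297 = 181.743.
Reliability = 181.743 / 347.153 = 0.5235.

0.5235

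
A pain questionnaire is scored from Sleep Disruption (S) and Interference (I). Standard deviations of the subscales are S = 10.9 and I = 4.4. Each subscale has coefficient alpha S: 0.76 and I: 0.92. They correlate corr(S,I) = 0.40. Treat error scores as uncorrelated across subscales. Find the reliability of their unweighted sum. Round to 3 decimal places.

0.830

Var(S+I) = 10.9² + 4.4² + 2·[10.9·4.4·0.40] = 138.17 + 38.368 = 176.538.
Under uncorrelated errors the observed covariances equal the true-score covariances, so only the own-variance terms attenuate.
True-score variance = [10.9²·0.76 + 4.4²·0.92] + 38.368 = 108.107 + 38.368 = 146.475.
Reliability = 146.475 / 176.538 = 0.830.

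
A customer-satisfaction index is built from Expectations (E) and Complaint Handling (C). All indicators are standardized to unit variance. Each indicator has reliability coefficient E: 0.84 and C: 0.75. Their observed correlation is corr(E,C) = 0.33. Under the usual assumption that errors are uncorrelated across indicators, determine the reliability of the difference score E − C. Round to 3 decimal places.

Var(E−C) = 1 + 1 − 2·0.33 = 2 − 0.66 = 1.34.
With uncorrelated errors the cross-covariances are all true-score covariance, so they carry over unchanged; only the diagonal terms shrink to ρᵢσᵢ².
True-score variance = [0.84 + 0.75] − 0.66 = 1.59 − 0.66 = 0.93.
Reliability = 0.93 / 1.34 = 0.694.

0.694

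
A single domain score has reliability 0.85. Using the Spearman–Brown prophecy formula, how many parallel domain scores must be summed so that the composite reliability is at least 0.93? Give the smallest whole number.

k ≥ ρ*(1−ρ₁)/(ρ₁(1−ρ*)) = 0.93·0.15 / (0.85·0.07) = 2.345.
Smallest integer k = 3.

3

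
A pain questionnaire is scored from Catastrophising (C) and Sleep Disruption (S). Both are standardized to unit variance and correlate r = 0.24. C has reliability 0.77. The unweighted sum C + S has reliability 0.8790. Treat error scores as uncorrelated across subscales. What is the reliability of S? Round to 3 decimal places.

0.930

Var(C+S) = 2 + 2·0.24 = 2.480.
True-score variance = ρ_C + ρ_S + 2·0.24, so 0.8790 = (0.77 + ρ_S + 0.48) / 2.480.
ρ_S = 0.8790·2.480 − 0.77 − 0.48 = 0.930.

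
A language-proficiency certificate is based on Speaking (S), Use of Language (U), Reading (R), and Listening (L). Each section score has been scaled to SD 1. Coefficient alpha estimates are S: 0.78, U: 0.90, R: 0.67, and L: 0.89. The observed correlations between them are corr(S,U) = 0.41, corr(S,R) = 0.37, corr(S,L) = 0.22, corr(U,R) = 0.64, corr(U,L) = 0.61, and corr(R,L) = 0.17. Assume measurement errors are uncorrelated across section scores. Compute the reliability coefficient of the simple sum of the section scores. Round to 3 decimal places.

Var(S+U+R+L) = 4 + 2·[0.41 + 0.37 + 0.22 + 0.64 + 0.61 + 0.17] = 4 + 4.84 = 8.84.
Because errors are independent across components, Cov(Tᵢ,Tⱼ) = Cov(Xᵢ,Xⱼ); the off-diagonal part of the true-score variance is the same as above.
True-score variance = [0.78 + 0.90 + 0.67 + 0.89] + 4.84 = 3.24 + 4.84 = 8.08.
Reliability = 8.08 / 8.84 = 0.914.

0.914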